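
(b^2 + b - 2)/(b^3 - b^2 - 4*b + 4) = 1/(b - 2)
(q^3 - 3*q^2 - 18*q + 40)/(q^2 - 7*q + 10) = q + 4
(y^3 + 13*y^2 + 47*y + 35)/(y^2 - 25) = (y^2 + 8*y + 7)/(y - 5)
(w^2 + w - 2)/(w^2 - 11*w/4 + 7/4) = 4*(w + 2)/(4*w - 7)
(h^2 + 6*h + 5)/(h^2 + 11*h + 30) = (h + 1)/(h + 6)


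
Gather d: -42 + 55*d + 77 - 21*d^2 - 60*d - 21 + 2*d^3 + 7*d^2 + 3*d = 2*d^3 - 14*d^2 - 2*d + 14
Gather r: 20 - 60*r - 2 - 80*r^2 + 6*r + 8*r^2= -72*r^2 - 54*r + 18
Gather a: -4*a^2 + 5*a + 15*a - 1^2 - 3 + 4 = -4*a^2 + 20*a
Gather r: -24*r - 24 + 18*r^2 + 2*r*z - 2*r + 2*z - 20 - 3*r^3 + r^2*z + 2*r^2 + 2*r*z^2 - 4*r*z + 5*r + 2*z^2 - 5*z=-3*r^3 + r^2*(z + 20) + r*(2*z^2 - 2*z - 21) + 2*z^2 - 3*z - 44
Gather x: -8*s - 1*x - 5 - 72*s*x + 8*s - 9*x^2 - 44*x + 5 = -9*x^2 + x*(-72*s - 45)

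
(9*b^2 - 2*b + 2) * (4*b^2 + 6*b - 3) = 36*b^4 + 46*b^3 - 31*b^2 + 18*b - 6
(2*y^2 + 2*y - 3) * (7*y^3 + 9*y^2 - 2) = 14*y^5 + 32*y^4 - 3*y^3 - 31*y^2 - 4*y + 6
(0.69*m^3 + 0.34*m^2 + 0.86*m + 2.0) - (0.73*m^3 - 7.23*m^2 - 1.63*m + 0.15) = -0.04*m^3 + 7.57*m^2 + 2.49*m + 1.85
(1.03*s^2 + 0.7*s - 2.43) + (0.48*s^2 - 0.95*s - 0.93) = 1.51*s^2 - 0.25*s - 3.36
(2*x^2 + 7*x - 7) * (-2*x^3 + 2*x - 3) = -4*x^5 - 14*x^4 + 18*x^3 + 8*x^2 - 35*x + 21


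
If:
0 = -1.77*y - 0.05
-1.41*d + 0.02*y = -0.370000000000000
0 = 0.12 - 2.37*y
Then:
No Solution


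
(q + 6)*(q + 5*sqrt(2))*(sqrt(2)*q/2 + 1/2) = sqrt(2)*q^3/2 + 3*sqrt(2)*q^2 + 11*q^2/2 + 5*sqrt(2)*q/2 + 33*q + 15*sqrt(2)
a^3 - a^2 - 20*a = a*(a - 5)*(a + 4)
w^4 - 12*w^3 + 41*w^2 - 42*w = w*(w - 7)*(w - 3)*(w - 2)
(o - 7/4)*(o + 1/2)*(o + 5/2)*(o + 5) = o^4 + 25*o^3/4 + 9*o^2/4 - 355*o/16 - 175/16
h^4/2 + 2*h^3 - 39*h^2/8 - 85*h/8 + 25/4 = (h/2 + 1)*(h - 5/2)*(h - 1/2)*(h + 5)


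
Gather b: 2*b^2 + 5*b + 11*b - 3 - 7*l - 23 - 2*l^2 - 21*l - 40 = 2*b^2 + 16*b - 2*l^2 - 28*l - 66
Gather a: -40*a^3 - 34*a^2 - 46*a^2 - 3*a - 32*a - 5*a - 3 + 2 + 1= -40*a^3 - 80*a^2 - 40*a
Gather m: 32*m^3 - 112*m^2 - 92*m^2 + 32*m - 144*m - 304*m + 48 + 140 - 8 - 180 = 32*m^3 - 204*m^2 - 416*m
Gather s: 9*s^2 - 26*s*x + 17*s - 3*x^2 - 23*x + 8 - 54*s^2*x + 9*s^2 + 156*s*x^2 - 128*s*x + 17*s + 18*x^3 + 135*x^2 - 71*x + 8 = s^2*(18 - 54*x) + s*(156*x^2 - 154*x + 34) + 18*x^3 + 132*x^2 - 94*x + 16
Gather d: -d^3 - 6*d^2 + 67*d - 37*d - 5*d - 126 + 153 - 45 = -d^3 - 6*d^2 + 25*d - 18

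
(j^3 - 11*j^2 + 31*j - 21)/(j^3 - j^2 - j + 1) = (j^2 - 10*j + 21)/(j^2 - 1)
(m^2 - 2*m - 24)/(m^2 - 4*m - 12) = (m + 4)/(m + 2)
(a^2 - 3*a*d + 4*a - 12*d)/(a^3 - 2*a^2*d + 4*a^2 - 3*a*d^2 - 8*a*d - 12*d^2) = 1/(a + d)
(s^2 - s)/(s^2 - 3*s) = (s - 1)/(s - 3)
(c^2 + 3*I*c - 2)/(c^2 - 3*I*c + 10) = (c + I)/(c - 5*I)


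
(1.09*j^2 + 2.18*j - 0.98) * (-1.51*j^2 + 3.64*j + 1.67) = -1.6459*j^4 + 0.6758*j^3 + 11.2353*j^2 + 0.0733999999999999*j - 1.6366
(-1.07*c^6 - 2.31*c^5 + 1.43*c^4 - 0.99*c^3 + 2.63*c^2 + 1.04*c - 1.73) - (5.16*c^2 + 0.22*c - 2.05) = -1.07*c^6 - 2.31*c^5 + 1.43*c^4 - 0.99*c^3 - 2.53*c^2 + 0.82*c + 0.32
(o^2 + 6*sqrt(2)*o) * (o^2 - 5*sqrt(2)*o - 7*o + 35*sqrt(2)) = o^4 - 7*o^3 + sqrt(2)*o^3 - 60*o^2 - 7*sqrt(2)*o^2 + 420*o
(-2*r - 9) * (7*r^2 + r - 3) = -14*r^3 - 65*r^2 - 3*r + 27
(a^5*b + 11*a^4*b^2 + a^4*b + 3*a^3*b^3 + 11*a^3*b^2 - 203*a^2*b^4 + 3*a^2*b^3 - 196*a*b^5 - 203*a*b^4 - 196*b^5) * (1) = a^5*b + 11*a^4*b^2 + a^4*b + 3*a^3*b^3 + 11*a^3*b^2 - 203*a^2*b^4 + 3*a^2*b^3 - 196*a*b^5 - 203*a*b^4 - 196*b^5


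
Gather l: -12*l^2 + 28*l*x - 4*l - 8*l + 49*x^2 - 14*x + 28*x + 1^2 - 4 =-12*l^2 + l*(28*x - 12) + 49*x^2 + 14*x - 3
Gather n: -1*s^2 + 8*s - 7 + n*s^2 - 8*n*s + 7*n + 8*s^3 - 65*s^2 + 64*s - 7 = n*(s^2 - 8*s + 7) + 8*s^3 - 66*s^2 + 72*s - 14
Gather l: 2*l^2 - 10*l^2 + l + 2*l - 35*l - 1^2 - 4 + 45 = -8*l^2 - 32*l + 40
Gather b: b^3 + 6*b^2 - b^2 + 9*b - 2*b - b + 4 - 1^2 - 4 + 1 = b^3 + 5*b^2 + 6*b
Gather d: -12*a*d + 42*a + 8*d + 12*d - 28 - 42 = 42*a + d*(20 - 12*a) - 70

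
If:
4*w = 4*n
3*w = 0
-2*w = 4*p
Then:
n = 0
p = 0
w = 0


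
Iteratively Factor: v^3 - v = (v - 1)*(v^2 + v) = (v - 1)*(v + 1)*(v)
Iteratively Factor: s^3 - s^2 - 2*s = (s + 1)*(s^2 - 2*s) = s*(s + 1)*(s - 2)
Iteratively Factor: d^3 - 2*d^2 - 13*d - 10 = (d + 1)*(d^2 - 3*d - 10) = (d - 5)*(d + 1)*(d + 2)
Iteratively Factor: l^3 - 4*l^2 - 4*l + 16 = (l - 4)*(l^2 - 4) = (l - 4)*(l - 2)*(l + 2)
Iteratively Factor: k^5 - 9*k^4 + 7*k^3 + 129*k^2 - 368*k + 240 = (k - 4)*(k^4 - 5*k^3 - 13*k^2 + 77*k - 60) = (k - 4)*(k - 1)*(k^3 - 4*k^2 - 17*k + 60) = (k - 4)*(k - 1)*(k + 4)*(k^2 - 8*k + 15) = (k - 5)*(k - 4)*(k - 1)*(k + 4)*(k - 3)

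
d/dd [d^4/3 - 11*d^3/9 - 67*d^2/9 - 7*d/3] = 4*d^3/3 - 11*d^2/3 - 134*d/9 - 7/3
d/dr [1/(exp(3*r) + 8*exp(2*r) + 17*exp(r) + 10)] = (-3*exp(2*r) - 16*exp(r) - 17)*exp(r)/(exp(3*r) + 8*exp(2*r) + 17*exp(r) + 10)^2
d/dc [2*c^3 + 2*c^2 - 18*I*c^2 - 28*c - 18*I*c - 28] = 6*c^2 + c*(4 - 36*I) - 28 - 18*I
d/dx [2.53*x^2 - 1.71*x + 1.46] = 5.06*x - 1.71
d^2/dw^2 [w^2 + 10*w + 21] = 2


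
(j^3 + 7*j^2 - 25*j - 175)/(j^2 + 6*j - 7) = (j^2 - 25)/(j - 1)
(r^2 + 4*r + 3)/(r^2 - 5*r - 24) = (r + 1)/(r - 8)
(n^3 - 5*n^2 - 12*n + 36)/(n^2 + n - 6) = n - 6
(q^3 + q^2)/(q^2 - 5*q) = q*(q + 1)/(q - 5)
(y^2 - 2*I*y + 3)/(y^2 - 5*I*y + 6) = (y - 3*I)/(y - 6*I)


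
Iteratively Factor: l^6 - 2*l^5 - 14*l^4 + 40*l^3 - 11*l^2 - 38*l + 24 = (l - 1)*(l^5 - l^4 - 15*l^3 + 25*l^2 + 14*l - 24) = (l - 3)*(l - 1)*(l^4 + 2*l^3 - 9*l^2 - 2*l + 8) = (l - 3)*(l - 1)^2*(l^3 + 3*l^2 - 6*l - 8) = (l - 3)*(l - 1)^2*(l + 1)*(l^2 + 2*l - 8) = (l - 3)*(l - 1)^2*(l + 1)*(l + 4)*(l - 2)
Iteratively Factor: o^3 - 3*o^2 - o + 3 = (o + 1)*(o^2 - 4*o + 3) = (o - 1)*(o + 1)*(o - 3)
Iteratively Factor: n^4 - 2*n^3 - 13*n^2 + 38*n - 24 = (n + 4)*(n^3 - 6*n^2 + 11*n - 6) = (n - 3)*(n + 4)*(n^2 - 3*n + 2) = (n - 3)*(n - 1)*(n + 4)*(n - 2)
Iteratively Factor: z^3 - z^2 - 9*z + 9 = (z + 3)*(z^2 - 4*z + 3) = (z - 1)*(z + 3)*(z - 3)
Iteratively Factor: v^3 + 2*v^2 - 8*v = (v - 2)*(v^2 + 4*v) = (v - 2)*(v + 4)*(v)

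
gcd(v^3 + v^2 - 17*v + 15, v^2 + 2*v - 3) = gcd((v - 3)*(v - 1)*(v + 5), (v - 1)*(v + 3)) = v - 1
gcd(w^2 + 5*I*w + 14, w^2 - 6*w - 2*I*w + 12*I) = w - 2*I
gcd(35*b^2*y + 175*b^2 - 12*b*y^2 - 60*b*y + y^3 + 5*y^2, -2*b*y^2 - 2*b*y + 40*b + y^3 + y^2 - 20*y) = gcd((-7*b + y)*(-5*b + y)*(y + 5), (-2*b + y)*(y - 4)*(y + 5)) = y + 5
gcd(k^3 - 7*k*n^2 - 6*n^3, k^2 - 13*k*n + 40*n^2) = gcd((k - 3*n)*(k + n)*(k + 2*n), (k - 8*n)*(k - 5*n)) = 1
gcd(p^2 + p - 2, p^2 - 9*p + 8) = p - 1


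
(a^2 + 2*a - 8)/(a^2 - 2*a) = (a + 4)/a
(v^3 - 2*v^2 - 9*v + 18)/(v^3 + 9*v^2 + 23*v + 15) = (v^2 - 5*v + 6)/(v^2 + 6*v + 5)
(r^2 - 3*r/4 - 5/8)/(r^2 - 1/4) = (4*r - 5)/(2*(2*r - 1))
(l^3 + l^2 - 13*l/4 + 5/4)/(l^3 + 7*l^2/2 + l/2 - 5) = (l - 1/2)/(l + 2)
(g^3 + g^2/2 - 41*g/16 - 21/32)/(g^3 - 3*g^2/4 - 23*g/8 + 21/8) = (g + 1/4)/(g - 1)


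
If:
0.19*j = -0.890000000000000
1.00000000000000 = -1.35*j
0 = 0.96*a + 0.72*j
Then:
No Solution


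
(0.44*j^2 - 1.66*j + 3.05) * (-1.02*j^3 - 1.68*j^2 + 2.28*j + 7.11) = -0.4488*j^5 + 0.954*j^4 + 0.681*j^3 - 5.7804*j^2 - 4.8486*j + 21.6855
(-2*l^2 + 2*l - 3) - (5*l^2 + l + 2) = -7*l^2 + l - 5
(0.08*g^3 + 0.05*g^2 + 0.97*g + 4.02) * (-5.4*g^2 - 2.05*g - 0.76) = -0.432*g^5 - 0.434*g^4 - 5.4013*g^3 - 23.7345*g^2 - 8.9782*g - 3.0552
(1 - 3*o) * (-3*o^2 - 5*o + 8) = 9*o^3 + 12*o^2 - 29*o + 8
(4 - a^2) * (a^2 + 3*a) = -a^4 - 3*a^3 + 4*a^2 + 12*a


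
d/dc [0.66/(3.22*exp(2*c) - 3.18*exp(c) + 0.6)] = (2.0988 - 4.2504*exp(c))*exp(c)/(3.22*exp(2*c) - 3.18*exp(c) + 0.6)^2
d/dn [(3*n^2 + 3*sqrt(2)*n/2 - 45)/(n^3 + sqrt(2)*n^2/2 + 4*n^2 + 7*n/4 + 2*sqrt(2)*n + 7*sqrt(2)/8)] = 12*(-8*n^4 - 8*sqrt(2)*n^3 + 370*n^2 + 134*sqrt(2)*n + 960*n + 217 + 240*sqrt(2))/(32*n^6 + 32*sqrt(2)*n^5 + 256*n^5 + 256*sqrt(2)*n^4 + 640*n^4 + 576*n^3 + 624*sqrt(2)*n^3 + 410*n^2 + 448*sqrt(2)*n^2 + 98*sqrt(2)*n + 224*n + 49)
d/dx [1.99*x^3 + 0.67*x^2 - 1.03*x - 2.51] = 5.97*x^2 + 1.34*x - 1.03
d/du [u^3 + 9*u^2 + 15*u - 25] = 3*u^2 + 18*u + 15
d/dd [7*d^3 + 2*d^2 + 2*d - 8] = 21*d^2 + 4*d + 2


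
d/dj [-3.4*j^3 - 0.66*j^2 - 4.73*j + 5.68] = -10.2*j^2 - 1.32*j - 4.73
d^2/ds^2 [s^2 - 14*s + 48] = 2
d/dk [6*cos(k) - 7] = -6*sin(k)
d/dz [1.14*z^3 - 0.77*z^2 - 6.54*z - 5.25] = 3.42*z^2 - 1.54*z - 6.54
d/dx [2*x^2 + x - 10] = 4*x + 1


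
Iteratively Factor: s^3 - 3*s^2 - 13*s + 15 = (s + 3)*(s^2 - 6*s + 5) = (s - 5)*(s + 3)*(s - 1)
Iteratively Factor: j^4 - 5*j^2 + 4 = (j - 2)*(j^3 + 2*j^2 - j - 2) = (j - 2)*(j + 1)*(j^2 + j - 2) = (j - 2)*(j + 1)*(j + 2)*(j - 1)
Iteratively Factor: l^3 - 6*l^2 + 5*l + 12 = (l - 4)*(l^2 - 2*l - 3) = (l - 4)*(l + 1)*(l - 3)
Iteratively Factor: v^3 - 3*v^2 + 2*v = (v)*(v^2 - 3*v + 2) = v*(v - 2)*(v - 1)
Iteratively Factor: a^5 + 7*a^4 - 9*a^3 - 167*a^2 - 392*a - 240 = (a + 1)*(a^4 + 6*a^3 - 15*a^2 - 152*a - 240) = (a + 1)*(a + 3)*(a^3 + 3*a^2 - 24*a - 80) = (a - 5)*(a + 1)*(a + 3)*(a^2 + 8*a + 16) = (a - 5)*(a + 1)*(a + 3)*(a + 4)*(a + 4)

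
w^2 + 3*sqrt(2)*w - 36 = (w - 3*sqrt(2))*(w + 6*sqrt(2))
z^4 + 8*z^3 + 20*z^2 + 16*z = z*(z + 2)^2*(z + 4)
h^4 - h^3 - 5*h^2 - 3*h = h*(h - 3)*(h + 1)^2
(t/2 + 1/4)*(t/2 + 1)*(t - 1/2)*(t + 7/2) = t^4/4 + 11*t^3/8 + 27*t^2/16 - 11*t/32 - 7/16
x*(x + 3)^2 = x^3 + 6*x^2 + 9*x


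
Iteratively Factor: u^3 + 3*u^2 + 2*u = (u)*(u^2 + 3*u + 2) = u*(u + 1)*(u + 2)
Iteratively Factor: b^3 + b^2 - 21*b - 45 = (b - 5)*(b^2 + 6*b + 9) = (b - 5)*(b + 3)*(b + 3)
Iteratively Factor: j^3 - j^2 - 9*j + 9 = (j - 1)*(j^2 - 9) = (j - 3)*(j - 1)*(j + 3)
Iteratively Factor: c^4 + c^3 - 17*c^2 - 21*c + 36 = (c - 4)*(c^3 + 5*c^2 + 3*c - 9) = (c - 4)*(c + 3)*(c^2 + 2*c - 3) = (c - 4)*(c + 3)^2*(c - 1)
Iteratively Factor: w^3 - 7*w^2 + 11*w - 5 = (w - 5)*(w^2 - 2*w + 1) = (w - 5)*(w - 1)*(w - 1)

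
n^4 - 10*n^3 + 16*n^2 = n^2*(n - 8)*(n - 2)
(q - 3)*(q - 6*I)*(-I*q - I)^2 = -q^4 + q^3 + 6*I*q^3 + 5*q^2 - 6*I*q^2 + 3*q - 30*I*q - 18*I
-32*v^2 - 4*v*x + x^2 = (-8*v + x)*(4*v + x)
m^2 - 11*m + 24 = (m - 8)*(m - 3)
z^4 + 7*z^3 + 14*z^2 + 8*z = z*(z + 1)*(z + 2)*(z + 4)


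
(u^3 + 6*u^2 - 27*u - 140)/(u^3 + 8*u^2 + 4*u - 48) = (u^2 + 2*u - 35)/(u^2 + 4*u - 12)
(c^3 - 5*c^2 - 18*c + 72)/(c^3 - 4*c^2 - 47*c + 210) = (c^2 + c - 12)/(c^2 + 2*c - 35)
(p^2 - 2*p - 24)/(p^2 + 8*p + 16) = (p - 6)/(p + 4)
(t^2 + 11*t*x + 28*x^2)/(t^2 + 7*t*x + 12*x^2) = (t + 7*x)/(t + 3*x)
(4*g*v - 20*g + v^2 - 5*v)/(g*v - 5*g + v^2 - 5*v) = (4*g + v)/(g + v)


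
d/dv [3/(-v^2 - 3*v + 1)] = 3*(2*v + 3)/(v^2 + 3*v - 1)^2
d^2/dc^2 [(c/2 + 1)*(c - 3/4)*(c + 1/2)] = 3*c + 7/4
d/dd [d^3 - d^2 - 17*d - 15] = 3*d^2 - 2*d - 17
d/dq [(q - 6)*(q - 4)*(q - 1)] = 3*q^2 - 22*q + 34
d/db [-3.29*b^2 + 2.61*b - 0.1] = 2.61 - 6.58*b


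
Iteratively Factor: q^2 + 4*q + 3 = (q + 3)*(q + 1)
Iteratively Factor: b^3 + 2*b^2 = (b)*(b^2 + 2*b) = b*(b + 2)*(b)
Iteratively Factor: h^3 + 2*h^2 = (h + 2)*(h^2) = h*(h + 2)*(h)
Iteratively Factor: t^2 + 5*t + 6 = (t + 3)*(t + 2)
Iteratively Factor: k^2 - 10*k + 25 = (k - 5)*(k - 5)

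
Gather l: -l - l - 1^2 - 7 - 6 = -2*l - 14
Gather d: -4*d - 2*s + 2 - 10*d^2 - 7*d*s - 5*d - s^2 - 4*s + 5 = -10*d^2 + d*(-7*s - 9) - s^2 - 6*s + 7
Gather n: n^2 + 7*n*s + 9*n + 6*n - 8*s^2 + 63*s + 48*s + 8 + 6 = n^2 + n*(7*s + 15) - 8*s^2 + 111*s + 14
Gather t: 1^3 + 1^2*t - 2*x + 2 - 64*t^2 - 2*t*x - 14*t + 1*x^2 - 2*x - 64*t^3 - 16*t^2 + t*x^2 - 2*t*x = -64*t^3 - 80*t^2 + t*(x^2 - 4*x - 13) + x^2 - 4*x + 3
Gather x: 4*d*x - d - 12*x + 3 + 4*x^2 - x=-d + 4*x^2 + x*(4*d - 13) + 3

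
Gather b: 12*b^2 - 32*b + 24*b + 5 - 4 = 12*b^2 - 8*b + 1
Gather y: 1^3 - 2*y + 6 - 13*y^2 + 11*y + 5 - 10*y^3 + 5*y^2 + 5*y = -10*y^3 - 8*y^2 + 14*y + 12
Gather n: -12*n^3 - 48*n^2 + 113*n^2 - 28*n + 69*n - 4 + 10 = -12*n^3 + 65*n^2 + 41*n + 6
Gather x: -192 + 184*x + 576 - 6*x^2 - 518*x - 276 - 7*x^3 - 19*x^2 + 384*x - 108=-7*x^3 - 25*x^2 + 50*x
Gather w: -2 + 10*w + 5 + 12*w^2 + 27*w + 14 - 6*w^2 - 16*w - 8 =6*w^2 + 21*w + 9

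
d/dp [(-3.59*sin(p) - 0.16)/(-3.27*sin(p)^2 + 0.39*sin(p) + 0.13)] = (-1.0464*sin(p) + 5.86965*cos(2*p) - 6.27395)*cos(p)/(-3.27*sin(p)^2 + 0.39*sin(p) + 0.13)^2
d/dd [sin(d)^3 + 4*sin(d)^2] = (3*sin(d) + 8)*sin(d)*cos(d)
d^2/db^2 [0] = 0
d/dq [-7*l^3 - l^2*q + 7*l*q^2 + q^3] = -l^2 + 14*l*q + 3*q^2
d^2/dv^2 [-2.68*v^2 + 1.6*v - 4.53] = -5.36000000000000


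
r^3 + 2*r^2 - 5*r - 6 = (r - 2)*(r + 1)*(r + 3)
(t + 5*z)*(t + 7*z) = t^2 + 12*t*z + 35*z^2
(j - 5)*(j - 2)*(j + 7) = j^3 - 39*j + 70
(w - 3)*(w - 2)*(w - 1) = w^3 - 6*w^2 + 11*w - 6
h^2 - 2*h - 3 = (h - 3)*(h + 1)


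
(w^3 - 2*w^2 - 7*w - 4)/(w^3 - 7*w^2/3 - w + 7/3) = 3*(w^2 - 3*w - 4)/(3*w^2 - 10*w + 7)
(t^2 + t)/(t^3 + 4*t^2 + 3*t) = 1/(t + 3)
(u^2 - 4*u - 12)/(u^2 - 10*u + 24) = (u + 2)/(u - 4)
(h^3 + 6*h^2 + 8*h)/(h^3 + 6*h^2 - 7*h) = (h^2 + 6*h + 8)/(h^2 + 6*h - 7)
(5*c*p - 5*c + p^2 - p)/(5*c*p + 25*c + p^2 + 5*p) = (p - 1)/(p + 5)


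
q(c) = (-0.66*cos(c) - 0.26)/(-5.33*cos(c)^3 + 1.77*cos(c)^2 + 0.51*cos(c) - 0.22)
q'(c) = (-0.66*cos(c) - 0.26)*(-15.99*sin(c)*cos(c)^2 + 3.54*sin(c)*cos(c) + 0.51*sin(c))/(-5.33*cos(c)^3 + 1.77*cos(c)^2 + 0.51*cos(c) - 0.22)^2 + 0.66*sin(c)/(-5.33*cos(c)^3 + 1.77*cos(c)^2 + 0.51*cos(c) - 0.22) = (7.0356*cos(c)^3 + 2.9892*cos(c)^2 - 0.9204*cos(c) - 0.2778)*sin(c)/(28.4089*cos(c)^6 - 18.8682*cos(c)^5 - 2.3037*cos(c)^4 + 4.1506*cos(c)^3 - 0.5187*cos(c)^2 - 0.2244*cos(c) + 0.0484)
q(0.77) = 0.80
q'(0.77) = 2.67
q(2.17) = 0.11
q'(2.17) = -0.06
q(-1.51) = 1.63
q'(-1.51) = 9.50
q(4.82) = 2.19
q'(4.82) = 14.46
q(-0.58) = 0.49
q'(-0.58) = -1.01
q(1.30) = 7.41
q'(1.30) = -48.66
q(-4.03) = 0.10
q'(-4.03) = -0.09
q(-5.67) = 0.52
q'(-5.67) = 1.18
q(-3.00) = 0.06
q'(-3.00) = 0.01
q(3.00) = 0.06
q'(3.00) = -0.01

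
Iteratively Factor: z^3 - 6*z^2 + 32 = (z + 2)*(z^2 - 8*z + 16) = (z - 4)*(z + 2)*(z - 4)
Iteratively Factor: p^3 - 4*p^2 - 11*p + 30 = (p - 5)*(p^2 + p - 6) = (p - 5)*(p - 2)*(p + 3)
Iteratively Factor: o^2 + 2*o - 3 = (o + 3)*(o - 1)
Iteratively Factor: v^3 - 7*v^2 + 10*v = (v - 5)*(v^2 - 2*v) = (v - 5)*(v - 2)*(v)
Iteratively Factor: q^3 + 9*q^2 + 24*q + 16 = (q + 4)*(q^2 + 5*q + 4) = (q + 1)*(q + 4)*(q + 4)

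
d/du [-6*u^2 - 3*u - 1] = -12*u - 3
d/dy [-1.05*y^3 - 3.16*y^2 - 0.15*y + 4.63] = -3.15*y^2 - 6.32*y - 0.15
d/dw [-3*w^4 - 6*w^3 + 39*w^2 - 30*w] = -12*w^3 - 18*w^2 + 78*w - 30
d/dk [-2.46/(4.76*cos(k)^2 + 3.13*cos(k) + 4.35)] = -(23.4192*cos(k) + 7.6998)*sin(k)/(4.76*cos(k)^2 + 3.13*cos(k) + 4.35)^2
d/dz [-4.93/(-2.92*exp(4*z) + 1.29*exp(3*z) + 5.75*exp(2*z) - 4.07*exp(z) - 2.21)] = (-57.5824*exp(3*z) + 19.0791*exp(2*z) + 56.695*exp(z) - 20.0651)*exp(z)/(2.92*exp(4*z) - 1.29*exp(3*z) - 5.75*exp(2*z) + 4.07*exp(z) + 2.21)^2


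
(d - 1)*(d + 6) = d^2 + 5*d - 6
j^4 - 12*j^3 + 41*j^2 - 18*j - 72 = (j - 6)*(j - 4)*(j - 3)*(j + 1)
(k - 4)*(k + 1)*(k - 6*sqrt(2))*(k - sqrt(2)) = k^4 - 7*sqrt(2)*k^3 - 3*k^3 + 8*k^2 + 21*sqrt(2)*k^2 - 36*k + 28*sqrt(2)*k - 48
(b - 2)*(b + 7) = b^2 + 5*b - 14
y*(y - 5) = y^2 - 5*y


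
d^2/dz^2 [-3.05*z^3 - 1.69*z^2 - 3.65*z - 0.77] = -18.3*z - 3.38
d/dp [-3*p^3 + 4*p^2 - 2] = p*(8 - 9*p)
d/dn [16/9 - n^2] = -2*n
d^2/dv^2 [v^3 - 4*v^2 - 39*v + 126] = 6*v - 8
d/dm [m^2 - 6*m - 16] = 2*m - 6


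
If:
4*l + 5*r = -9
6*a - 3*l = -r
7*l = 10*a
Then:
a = 63/20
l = 9/2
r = -27/5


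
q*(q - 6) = q^2 - 6*q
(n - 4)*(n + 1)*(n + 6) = n^3 + 3*n^2 - 22*n - 24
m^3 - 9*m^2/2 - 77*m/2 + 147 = (m - 7)*(m - 7/2)*(m + 6)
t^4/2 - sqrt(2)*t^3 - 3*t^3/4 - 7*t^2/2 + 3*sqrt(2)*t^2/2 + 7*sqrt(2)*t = t*(t/2 + 1)*(t - 7/2)*(t - 2*sqrt(2))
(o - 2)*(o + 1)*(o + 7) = o^3 + 6*o^2 - 9*o - 14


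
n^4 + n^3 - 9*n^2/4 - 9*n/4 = n*(n - 3/2)*(n + 1)*(n + 3/2)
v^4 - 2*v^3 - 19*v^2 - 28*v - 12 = (v - 6)*(v + 1)^2*(v + 2)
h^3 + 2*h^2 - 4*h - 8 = (h - 2)*(h + 2)^2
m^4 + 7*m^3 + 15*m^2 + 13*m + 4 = (m + 1)^3*(m + 4)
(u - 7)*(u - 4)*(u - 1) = u^3 - 12*u^2 + 39*u - 28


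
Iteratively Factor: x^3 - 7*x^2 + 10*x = (x)*(x^2 - 7*x + 10) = x*(x - 2)*(x - 5)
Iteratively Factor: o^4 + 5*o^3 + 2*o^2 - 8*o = (o - 1)*(o^3 + 6*o^2 + 8*o) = (o - 1)*(o + 4)*(o^2 + 2*o) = (o - 1)*(o + 2)*(o + 4)*(o)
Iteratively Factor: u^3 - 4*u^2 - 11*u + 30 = (u - 2)*(u^2 - 2*u - 15) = (u - 2)*(u + 3)*(u - 5)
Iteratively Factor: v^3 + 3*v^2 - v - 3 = (v - 1)*(v^2 + 4*v + 3) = (v - 1)*(v + 1)*(v + 3)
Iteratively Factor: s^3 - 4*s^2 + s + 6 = (s - 2)*(s^2 - 2*s - 3) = (s - 3)*(s - 2)*(s + 1)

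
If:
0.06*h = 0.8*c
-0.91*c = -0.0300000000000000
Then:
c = 0.03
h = 0.44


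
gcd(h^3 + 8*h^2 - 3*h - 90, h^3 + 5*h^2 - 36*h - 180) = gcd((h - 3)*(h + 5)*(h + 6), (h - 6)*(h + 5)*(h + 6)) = h^2 + 11*h + 30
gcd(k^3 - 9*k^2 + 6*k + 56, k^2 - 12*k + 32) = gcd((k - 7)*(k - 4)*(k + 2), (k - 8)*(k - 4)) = k - 4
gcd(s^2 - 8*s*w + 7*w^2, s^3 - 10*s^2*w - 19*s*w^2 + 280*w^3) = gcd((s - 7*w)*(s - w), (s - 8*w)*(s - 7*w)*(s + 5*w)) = s - 7*w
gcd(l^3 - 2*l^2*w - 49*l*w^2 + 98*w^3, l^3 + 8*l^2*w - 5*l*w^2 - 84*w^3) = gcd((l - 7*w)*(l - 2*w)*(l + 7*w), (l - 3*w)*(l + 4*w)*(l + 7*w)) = l + 7*w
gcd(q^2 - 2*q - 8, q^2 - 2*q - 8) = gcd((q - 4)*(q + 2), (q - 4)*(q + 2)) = q^2 - 2*q - 8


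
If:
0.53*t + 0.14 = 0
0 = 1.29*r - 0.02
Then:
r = 0.02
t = -0.26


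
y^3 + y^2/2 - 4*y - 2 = (y - 2)*(y + 1/2)*(y + 2)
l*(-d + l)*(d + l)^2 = -d^3*l - d^2*l^2 + d*l^3 + l^4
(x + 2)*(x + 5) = x^2 + 7*x + 10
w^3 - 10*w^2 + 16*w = w*(w - 8)*(w - 2)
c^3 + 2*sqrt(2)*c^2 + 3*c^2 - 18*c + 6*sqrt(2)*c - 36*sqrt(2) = (c - 3)*(c + 6)*(c + 2*sqrt(2))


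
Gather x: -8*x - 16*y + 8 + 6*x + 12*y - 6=-2*x - 4*y + 2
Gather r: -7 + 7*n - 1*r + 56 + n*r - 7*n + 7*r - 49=r*(n + 6)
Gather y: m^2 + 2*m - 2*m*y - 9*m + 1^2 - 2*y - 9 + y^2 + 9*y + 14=m^2 - 7*m + y^2 + y*(7 - 2*m) + 6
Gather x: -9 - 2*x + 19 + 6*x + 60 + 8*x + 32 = 12*x + 102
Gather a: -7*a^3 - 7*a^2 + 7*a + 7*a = -7*a^3 - 7*a^2 + 14*a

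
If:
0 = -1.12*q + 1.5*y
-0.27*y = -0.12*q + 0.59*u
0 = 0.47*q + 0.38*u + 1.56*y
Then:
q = 0.00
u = 0.00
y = 0.00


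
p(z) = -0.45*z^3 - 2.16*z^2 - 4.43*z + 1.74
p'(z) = -1.35*z^2 - 4.32*z - 4.43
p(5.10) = -136.73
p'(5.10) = -61.58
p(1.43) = -10.33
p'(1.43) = -13.37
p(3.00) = -43.14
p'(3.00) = -29.54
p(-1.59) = 5.13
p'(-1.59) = -0.97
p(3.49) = -59.16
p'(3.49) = -35.95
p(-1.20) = 4.72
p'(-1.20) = -1.19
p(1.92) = -17.91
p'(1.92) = -17.70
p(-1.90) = 5.45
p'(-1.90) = -1.10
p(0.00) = 1.74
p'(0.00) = -4.43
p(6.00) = -199.80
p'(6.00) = -78.95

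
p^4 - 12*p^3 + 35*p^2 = p^2*(p - 7)*(p - 5)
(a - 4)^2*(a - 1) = a^3 - 9*a^2 + 24*a - 16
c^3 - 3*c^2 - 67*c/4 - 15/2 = (c - 6)*(c + 1/2)*(c + 5/2)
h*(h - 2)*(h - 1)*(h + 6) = h^4 + 3*h^3 - 16*h^2 + 12*h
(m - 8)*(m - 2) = m^2 - 10*m + 16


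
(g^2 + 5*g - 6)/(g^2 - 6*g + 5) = (g + 6)/(g - 5)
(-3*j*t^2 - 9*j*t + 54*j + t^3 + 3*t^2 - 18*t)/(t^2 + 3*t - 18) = -3*j + t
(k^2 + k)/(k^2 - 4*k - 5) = k/(k - 5)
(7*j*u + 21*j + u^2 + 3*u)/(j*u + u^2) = (7*j*u + 21*j + u^2 + 3*u)/(u*(j + u))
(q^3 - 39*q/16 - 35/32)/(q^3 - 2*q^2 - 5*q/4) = (2*q^2 - q - 35/8)/(q*(2*q - 5))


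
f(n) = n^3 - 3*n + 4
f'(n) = 3*n^2 - 3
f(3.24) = 28.29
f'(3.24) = 28.49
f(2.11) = 7.06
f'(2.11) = 10.36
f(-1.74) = 3.95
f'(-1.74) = 6.08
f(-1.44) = 5.33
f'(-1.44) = 3.22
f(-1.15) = 5.93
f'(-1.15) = 0.97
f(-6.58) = -261.15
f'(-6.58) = 126.89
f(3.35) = 31.55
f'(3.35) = 30.67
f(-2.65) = -6.66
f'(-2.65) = 18.07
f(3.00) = 22.00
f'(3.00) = 24.00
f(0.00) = 4.00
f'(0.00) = -3.00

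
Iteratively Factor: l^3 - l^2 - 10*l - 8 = (l + 1)*(l^2 - 2*l - 8) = (l + 1)*(l + 2)*(l - 4)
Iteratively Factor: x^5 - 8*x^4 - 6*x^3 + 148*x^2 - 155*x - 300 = (x - 5)*(x^4 - 3*x^3 - 21*x^2 + 43*x + 60) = (x - 5)*(x + 4)*(x^3 - 7*x^2 + 7*x + 15) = (x - 5)*(x - 3)*(x + 4)*(x^2 - 4*x - 5) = (x - 5)*(x - 3)*(x + 1)*(x + 4)*(x - 5)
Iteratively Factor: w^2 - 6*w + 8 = (w - 2)*(w - 4)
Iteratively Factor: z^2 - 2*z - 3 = (z - 3)*(z + 1)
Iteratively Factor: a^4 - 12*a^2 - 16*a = (a - 4)*(a^3 + 4*a^2 + 4*a) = (a - 4)*(a + 2)*(a^2 + 2*a) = (a - 4)*(a + 2)^2*(a)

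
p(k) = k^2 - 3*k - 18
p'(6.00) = 9.00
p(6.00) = 0.00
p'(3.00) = 3.00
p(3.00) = -18.00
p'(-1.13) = -5.26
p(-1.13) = -13.33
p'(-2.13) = -7.26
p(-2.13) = -7.07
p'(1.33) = -0.34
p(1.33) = -20.22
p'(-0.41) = -3.82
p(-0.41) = -16.60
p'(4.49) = 5.98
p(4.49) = -11.31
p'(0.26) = -2.48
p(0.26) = -18.71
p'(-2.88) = -8.76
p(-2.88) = -1.07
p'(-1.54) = -6.08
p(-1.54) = -11.01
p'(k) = 2*k - 3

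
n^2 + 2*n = n*(n + 2)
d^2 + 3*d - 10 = (d - 2)*(d + 5)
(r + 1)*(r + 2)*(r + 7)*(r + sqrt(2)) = r^4 + sqrt(2)*r^3 + 10*r^3 + 10*sqrt(2)*r^2 + 23*r^2 + 14*r + 23*sqrt(2)*r + 14*sqrt(2)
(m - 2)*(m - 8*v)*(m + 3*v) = m^3 - 5*m^2*v - 2*m^2 - 24*m*v^2 + 10*m*v + 48*v^2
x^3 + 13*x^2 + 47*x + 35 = (x + 1)*(x + 5)*(x + 7)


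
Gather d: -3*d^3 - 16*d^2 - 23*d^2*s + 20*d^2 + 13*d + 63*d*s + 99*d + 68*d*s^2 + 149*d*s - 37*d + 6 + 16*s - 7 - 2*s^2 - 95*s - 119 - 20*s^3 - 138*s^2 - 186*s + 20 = -3*d^3 + d^2*(4 - 23*s) + d*(68*s^2 + 212*s + 75) - 20*s^3 - 140*s^2 - 265*s - 100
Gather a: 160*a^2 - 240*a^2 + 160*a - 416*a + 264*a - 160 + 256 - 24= -80*a^2 + 8*a + 72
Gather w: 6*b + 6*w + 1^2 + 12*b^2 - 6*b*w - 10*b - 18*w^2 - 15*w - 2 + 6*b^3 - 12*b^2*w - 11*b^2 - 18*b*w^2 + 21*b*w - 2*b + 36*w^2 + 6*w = 6*b^3 + b^2 - 6*b + w^2*(18 - 18*b) + w*(-12*b^2 + 15*b - 3) - 1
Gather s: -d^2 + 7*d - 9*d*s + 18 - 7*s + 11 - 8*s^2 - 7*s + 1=-d^2 + 7*d - 8*s^2 + s*(-9*d - 14) + 30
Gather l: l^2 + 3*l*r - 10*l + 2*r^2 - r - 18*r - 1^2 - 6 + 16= l^2 + l*(3*r - 10) + 2*r^2 - 19*r + 9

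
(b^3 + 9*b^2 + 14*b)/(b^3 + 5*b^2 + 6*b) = (b + 7)/(b + 3)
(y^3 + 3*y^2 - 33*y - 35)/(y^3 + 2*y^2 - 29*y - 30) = (y + 7)/(y + 6)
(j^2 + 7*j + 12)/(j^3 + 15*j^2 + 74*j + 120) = (j + 3)/(j^2 + 11*j + 30)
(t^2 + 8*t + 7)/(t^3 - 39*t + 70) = (t + 1)/(t^2 - 7*t + 10)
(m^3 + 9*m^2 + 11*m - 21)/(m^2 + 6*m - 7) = m + 3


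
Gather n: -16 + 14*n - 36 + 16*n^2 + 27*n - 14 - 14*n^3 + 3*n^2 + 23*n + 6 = -14*n^3 + 19*n^2 + 64*n - 60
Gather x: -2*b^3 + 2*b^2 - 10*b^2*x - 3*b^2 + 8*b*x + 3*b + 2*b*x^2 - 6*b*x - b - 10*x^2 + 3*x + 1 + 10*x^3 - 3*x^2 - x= -2*b^3 - b^2 + 2*b + 10*x^3 + x^2*(2*b - 13) + x*(-10*b^2 + 2*b + 2) + 1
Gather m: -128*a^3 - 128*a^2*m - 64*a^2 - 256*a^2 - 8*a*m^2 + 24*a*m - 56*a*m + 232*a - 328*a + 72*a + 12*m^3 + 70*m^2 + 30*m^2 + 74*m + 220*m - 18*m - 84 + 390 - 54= -128*a^3 - 320*a^2 - 24*a + 12*m^3 + m^2*(100 - 8*a) + m*(-128*a^2 - 32*a + 276) + 252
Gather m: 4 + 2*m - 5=2*m - 1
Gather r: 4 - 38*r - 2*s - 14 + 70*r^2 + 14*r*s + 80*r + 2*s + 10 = 70*r^2 + r*(14*s + 42)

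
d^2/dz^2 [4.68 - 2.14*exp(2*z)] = -8.56*exp(2*z)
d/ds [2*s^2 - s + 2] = 4*s - 1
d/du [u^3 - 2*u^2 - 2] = u*(3*u - 4)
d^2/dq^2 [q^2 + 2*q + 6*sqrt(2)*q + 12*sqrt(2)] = 2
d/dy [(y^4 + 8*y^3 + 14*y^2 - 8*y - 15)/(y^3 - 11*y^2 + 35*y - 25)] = (y^3 - 15*y^2 - 113*y - 145)/(y^3 - 15*y^2 + 75*y - 125)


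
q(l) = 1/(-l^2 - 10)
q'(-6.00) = -0.00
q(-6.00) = -0.02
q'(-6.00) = -0.00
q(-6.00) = -0.02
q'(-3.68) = -0.01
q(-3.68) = -0.04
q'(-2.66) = -0.02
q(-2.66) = -0.06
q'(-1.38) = -0.02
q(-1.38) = -0.08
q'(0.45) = 0.01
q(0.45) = -0.10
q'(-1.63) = -0.02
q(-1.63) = -0.08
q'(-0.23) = -0.00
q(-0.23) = -0.10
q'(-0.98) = -0.02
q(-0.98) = -0.09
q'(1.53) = 0.02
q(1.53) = -0.08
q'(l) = 2*l/(-l^2 - 10)^2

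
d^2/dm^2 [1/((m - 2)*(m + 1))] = 2*((m - 2)^2 + (m - 2)*(m + 1) + (m + 1)^2)/((m - 2)^3*(m + 1)^3)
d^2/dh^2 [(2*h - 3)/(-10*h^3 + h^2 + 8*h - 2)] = 2*(-4*(2*h - 3)*(-15*h^2 + h + 4)^2 + (60*h^2 - 4*h + (2*h - 3)*(30*h - 1) - 16)*(10*h^3 - h^2 - 8*h + 2))/(10*h^3 - h^2 - 8*h + 2)^3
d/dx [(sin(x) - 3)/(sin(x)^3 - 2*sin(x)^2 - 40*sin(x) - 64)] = (-2*sin(x)^3 + 11*sin(x)^2 - 12*sin(x) - 184)*cos(x)/((sin(x) - 8)^2*(sin(x) + 2)^2*(sin(x) + 4)^2)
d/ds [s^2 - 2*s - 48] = 2*s - 2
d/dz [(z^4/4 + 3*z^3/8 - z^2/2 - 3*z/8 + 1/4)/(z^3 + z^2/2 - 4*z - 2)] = (4*z^4 - 12*z^3 - 5*z^2 + 7)/(4*(4*z^4 - 12*z^3 + z^2 + 12*z + 4))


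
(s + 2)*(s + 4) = s^2 + 6*s + 8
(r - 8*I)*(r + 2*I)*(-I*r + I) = -I*r^3 - 6*r^2 + I*r^2 + 6*r - 16*I*r + 16*I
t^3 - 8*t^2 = t^2*(t - 8)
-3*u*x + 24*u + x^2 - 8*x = (-3*u + x)*(x - 8)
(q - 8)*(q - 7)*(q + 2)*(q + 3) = q^4 - 10*q^3 - 13*q^2 + 190*q + 336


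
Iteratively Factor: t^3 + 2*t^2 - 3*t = (t - 1)*(t^2 + 3*t) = t*(t - 1)*(t + 3)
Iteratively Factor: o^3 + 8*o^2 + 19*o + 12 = (o + 4)*(o^2 + 4*o + 3) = (o + 3)*(o + 4)*(o + 1)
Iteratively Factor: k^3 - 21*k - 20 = (k - 5)*(k^2 + 5*k + 4) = (k - 5)*(k + 4)*(k + 1)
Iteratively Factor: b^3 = (b)*(b^2) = b^2*(b)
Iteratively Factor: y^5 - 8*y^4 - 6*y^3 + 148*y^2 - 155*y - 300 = (y - 5)*(y^4 - 3*y^3 - 21*y^2 + 43*y + 60) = (y - 5)*(y + 1)*(y^3 - 4*y^2 - 17*y + 60) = (y - 5)*(y - 3)*(y + 1)*(y^2 - y - 20) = (y - 5)^2*(y - 3)*(y + 1)*(y + 4)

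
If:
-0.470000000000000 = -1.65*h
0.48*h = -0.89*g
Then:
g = -0.15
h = 0.28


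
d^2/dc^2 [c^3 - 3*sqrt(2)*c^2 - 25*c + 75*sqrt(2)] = 6*c - 6*sqrt(2)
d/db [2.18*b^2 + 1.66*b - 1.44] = 4.36*b + 1.66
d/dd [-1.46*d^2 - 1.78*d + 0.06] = -2.92*d - 1.78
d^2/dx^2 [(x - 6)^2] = 2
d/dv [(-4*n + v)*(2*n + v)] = -2*n + 2*v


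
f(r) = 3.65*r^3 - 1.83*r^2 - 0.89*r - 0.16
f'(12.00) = 1531.99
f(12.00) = 6032.84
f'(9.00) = 853.12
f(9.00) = 2504.45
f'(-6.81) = 531.85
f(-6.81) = -1231.71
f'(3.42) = 114.67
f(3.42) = 121.40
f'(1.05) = 7.34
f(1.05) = 1.11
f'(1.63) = 22.24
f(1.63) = 9.33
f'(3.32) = 107.65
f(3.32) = 110.28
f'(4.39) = 194.07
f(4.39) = 269.47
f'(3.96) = 156.33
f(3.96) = 194.28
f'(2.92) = 81.79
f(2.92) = 72.51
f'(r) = 10.95*r^2 - 3.66*r - 0.89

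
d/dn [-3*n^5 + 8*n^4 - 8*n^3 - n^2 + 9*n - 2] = -15*n^4 + 32*n^3 - 24*n^2 - 2*n + 9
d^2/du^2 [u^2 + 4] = 2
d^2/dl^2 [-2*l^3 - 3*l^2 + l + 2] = -12*l - 6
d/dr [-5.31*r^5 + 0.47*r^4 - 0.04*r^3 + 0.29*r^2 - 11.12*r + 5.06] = -26.55*r^4 + 1.88*r^3 - 0.12*r^2 + 0.58*r - 11.12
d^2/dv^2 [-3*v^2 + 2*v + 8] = -6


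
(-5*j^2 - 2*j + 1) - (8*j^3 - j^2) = -8*j^3 - 4*j^2 - 2*j + 1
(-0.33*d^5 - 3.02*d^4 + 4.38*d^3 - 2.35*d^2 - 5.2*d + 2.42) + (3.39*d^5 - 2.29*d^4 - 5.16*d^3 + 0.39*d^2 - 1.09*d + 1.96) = 3.06*d^5 - 5.31*d^4 - 0.78*d^3 - 1.96*d^2 - 6.29*d + 4.38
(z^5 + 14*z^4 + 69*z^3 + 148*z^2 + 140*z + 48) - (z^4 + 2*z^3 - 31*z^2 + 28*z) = z^5 + 13*z^4 + 67*z^3 + 179*z^2 + 112*z + 48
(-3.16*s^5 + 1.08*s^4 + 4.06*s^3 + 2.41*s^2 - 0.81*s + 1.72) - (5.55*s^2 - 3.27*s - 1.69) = -3.16*s^5 + 1.08*s^4 + 4.06*s^3 - 3.14*s^2 + 2.46*s + 3.41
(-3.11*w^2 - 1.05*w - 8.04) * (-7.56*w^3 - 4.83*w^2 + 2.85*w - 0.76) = 23.5116*w^5 + 22.9593*w^4 + 56.9904*w^3 + 38.2043*w^2 - 22.116*w + 6.1104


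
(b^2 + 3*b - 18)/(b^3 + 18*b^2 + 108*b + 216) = (b - 3)/(b^2 + 12*b + 36)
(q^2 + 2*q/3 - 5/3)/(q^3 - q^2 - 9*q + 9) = (q + 5/3)/(q^2 - 9)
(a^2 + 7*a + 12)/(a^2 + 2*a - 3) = (a + 4)/(a - 1)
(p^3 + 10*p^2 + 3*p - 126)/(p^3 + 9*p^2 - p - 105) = (p + 6)/(p + 5)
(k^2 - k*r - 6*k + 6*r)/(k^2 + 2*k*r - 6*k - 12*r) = (k - r)/(k + 2*r)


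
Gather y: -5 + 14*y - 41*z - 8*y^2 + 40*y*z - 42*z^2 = -8*y^2 + y*(40*z + 14) - 42*z^2 - 41*z - 5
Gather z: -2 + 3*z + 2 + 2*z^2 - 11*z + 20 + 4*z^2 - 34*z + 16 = 6*z^2 - 42*z + 36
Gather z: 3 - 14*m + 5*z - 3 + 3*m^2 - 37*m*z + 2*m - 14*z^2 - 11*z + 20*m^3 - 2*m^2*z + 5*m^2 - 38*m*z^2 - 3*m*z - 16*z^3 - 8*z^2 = 20*m^3 + 8*m^2 - 12*m - 16*z^3 + z^2*(-38*m - 22) + z*(-2*m^2 - 40*m - 6)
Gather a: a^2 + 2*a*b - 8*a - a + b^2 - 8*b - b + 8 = a^2 + a*(2*b - 9) + b^2 - 9*b + 8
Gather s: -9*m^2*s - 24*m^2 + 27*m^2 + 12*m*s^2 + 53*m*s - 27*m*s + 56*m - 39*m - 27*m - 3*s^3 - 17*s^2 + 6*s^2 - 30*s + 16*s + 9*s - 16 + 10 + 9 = 3*m^2 - 10*m - 3*s^3 + s^2*(12*m - 11) + s*(-9*m^2 + 26*m - 5) + 3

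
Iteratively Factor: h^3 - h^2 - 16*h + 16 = (h - 4)*(h^2 + 3*h - 4) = (h - 4)*(h + 4)*(h - 1)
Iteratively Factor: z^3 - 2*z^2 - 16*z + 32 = (z + 4)*(z^2 - 6*z + 8) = (z - 4)*(z + 4)*(z - 2)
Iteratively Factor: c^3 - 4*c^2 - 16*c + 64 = (c - 4)*(c^2 - 16) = (c - 4)^2*(c + 4)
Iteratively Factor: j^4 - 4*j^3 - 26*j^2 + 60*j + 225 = (j - 5)*(j^3 + j^2 - 21*j - 45) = (j - 5)*(j + 3)*(j^2 - 2*j - 15) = (j - 5)*(j + 3)^2*(j - 5)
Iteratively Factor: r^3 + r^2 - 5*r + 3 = (r - 1)*(r^2 + 2*r - 3) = (r - 1)^2*(r + 3)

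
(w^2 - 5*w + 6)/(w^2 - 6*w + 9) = (w - 2)/(w - 3)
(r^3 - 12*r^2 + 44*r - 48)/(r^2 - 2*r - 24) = (r^2 - 6*r + 8)/(r + 4)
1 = 1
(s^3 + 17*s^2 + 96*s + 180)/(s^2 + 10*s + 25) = (s^2 + 12*s + 36)/(s + 5)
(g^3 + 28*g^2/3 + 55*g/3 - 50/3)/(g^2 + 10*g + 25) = g - 2/3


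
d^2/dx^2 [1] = 0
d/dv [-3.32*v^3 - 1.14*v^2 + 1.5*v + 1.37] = -9.96*v^2 - 2.28*v + 1.5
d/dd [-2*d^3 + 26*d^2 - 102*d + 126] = -6*d^2 + 52*d - 102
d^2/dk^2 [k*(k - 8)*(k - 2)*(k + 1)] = 12*k^2 - 54*k + 12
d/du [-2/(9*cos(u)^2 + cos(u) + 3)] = -2*(18*cos(u) + 1)*sin(u)/(9*cos(u)^2 + cos(u) + 3)^2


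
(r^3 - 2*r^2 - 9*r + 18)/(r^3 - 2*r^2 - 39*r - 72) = (r^2 - 5*r + 6)/(r^2 - 5*r - 24)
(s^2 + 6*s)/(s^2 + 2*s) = (s + 6)/(s + 2)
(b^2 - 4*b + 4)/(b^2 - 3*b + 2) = (b - 2)/(b - 1)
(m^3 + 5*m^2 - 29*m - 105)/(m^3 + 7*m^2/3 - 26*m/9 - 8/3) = 9*(m^2 + 2*m - 35)/(9*m^2 - 6*m - 8)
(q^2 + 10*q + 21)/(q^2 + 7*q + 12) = (q + 7)/(q + 4)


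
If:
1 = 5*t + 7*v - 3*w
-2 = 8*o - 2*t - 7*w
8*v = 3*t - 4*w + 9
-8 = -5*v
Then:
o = -296/55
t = -261/55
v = 8/5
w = -248/55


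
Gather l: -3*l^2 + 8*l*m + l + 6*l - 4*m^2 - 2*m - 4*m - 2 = -3*l^2 + l*(8*m + 7) - 4*m^2 - 6*m - 2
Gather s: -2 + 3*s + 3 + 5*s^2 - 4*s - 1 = 5*s^2 - s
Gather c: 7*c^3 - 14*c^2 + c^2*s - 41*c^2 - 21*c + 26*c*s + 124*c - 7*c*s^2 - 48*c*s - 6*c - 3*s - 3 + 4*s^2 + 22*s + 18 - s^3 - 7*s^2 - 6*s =7*c^3 + c^2*(s - 55) + c*(-7*s^2 - 22*s + 97) - s^3 - 3*s^2 + 13*s + 15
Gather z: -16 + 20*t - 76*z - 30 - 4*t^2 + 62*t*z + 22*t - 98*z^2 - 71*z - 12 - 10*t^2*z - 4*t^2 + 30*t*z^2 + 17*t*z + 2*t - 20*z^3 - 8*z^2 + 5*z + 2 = -8*t^2 + 44*t - 20*z^3 + z^2*(30*t - 106) + z*(-10*t^2 + 79*t - 142) - 56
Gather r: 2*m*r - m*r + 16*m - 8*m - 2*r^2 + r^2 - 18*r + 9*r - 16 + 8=8*m - r^2 + r*(m - 9) - 8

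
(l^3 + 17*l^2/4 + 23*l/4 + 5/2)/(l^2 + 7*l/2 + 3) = (4*l^2 + 9*l + 5)/(2*(2*l + 3))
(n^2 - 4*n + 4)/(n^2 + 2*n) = (n^2 - 4*n + 4)/(n*(n + 2))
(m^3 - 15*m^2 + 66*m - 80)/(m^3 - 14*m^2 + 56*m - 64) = (m - 5)/(m - 4)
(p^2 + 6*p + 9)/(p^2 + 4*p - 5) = (p^2 + 6*p + 9)/(p^2 + 4*p - 5)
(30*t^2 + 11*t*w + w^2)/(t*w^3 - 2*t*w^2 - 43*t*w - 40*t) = (30*t^2 + 11*t*w + w^2)/(t*(w^3 - 2*w^2 - 43*w - 40))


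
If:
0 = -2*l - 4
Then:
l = -2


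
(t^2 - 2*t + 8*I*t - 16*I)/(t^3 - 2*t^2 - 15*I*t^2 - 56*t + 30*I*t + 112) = (t + 8*I)/(t^2 - 15*I*t - 56)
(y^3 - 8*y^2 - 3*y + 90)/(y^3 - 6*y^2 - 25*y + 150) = (y + 3)/(y + 5)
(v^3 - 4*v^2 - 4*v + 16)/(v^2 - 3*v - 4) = (v^2 - 4)/(v + 1)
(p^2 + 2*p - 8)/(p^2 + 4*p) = (p - 2)/p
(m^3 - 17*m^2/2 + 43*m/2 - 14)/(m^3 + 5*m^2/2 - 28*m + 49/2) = (m - 4)/(m + 7)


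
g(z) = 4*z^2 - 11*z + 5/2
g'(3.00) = 13.00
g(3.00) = 5.50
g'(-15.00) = -131.00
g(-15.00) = 1067.50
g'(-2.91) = -34.28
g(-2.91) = 68.38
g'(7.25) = 47.00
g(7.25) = 133.00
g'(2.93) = 12.44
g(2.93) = 4.61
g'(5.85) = 35.80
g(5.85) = 75.04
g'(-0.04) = -11.32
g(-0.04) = 2.95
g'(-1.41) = -22.28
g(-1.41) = 25.96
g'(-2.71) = -32.68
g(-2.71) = 61.69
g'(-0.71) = -16.68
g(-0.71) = 12.33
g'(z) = 8*z - 11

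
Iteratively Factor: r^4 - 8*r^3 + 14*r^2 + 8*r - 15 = (r - 1)*(r^3 - 7*r^2 + 7*r + 15) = (r - 3)*(r - 1)*(r^2 - 4*r - 5) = (r - 3)*(r - 1)*(r + 1)*(r - 5)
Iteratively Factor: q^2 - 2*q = (q - 2)*(q)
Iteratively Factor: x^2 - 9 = (x - 3)*(x + 3)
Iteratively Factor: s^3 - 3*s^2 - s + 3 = (s + 1)*(s^2 - 4*s + 3) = (s - 3)*(s + 1)*(s - 1)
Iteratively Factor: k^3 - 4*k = (k - 2)*(k^2 + 2*k) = (k - 2)*(k + 2)*(k)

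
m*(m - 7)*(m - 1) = m^3 - 8*m^2 + 7*m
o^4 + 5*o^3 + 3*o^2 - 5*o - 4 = (o - 1)*(o + 1)^2*(o + 4)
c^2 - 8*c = c*(c - 8)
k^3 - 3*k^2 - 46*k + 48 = (k - 8)*(k - 1)*(k + 6)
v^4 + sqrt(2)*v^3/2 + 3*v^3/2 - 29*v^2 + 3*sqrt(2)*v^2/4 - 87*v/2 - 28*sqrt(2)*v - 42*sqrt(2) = (v + 3/2)*(v - 4*sqrt(2))*(v + sqrt(2))*(v + 7*sqrt(2)/2)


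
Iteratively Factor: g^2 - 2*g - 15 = (g + 3)*(g - 5)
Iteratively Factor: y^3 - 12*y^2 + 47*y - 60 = (y - 5)*(y^2 - 7*y + 12) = (y - 5)*(y - 3)*(y - 4)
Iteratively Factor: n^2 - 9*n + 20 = (n - 4)*(n - 5)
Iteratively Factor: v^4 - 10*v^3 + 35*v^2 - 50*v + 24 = (v - 1)*(v^3 - 9*v^2 + 26*v - 24) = (v - 4)*(v - 1)*(v^2 - 5*v + 6) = (v - 4)*(v - 2)*(v - 1)*(v - 3)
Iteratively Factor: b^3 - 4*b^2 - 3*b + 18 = (b - 3)*(b^2 - b - 6) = (b - 3)^2*(b + 2)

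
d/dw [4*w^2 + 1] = 8*w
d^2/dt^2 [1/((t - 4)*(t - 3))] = 2*((t - 4)^2 + (t - 4)*(t - 3) + (t - 3)^2)/((t - 4)^3*(t - 3)^3)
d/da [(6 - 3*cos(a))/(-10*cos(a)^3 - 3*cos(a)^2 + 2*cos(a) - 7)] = 12*(20*cos(a)^3 - 57*cos(a)^2 - 12*cos(a) - 3)*sin(a)/(11*cos(a) + 3*cos(2*a) + 5*cos(3*a) + 17)^2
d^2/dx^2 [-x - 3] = 0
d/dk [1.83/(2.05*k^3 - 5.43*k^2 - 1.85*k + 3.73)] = (-11.2545*k^2 + 19.8738*k + 3.3855)/(2.05*k^3 - 5.43*k^2 - 1.85*k + 3.73)^2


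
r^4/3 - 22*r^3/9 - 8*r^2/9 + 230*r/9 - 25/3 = (r/3 + 1)*(r - 5)^2*(r - 1/3)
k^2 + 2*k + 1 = (k + 1)^2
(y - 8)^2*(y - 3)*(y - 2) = y^4 - 21*y^3 + 150*y^2 - 416*y + 384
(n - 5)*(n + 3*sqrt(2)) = n^2 - 5*n + 3*sqrt(2)*n - 15*sqrt(2)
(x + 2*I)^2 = x^2 + 4*I*x - 4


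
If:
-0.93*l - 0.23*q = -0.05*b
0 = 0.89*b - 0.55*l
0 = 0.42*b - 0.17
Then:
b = 0.40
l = 0.65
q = -2.56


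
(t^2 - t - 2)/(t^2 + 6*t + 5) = (t - 2)/(t + 5)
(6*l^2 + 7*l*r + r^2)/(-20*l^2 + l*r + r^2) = (6*l^2 + 7*l*r + r^2)/(-20*l^2 + l*r + r^2)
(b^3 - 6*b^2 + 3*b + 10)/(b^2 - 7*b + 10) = b + 1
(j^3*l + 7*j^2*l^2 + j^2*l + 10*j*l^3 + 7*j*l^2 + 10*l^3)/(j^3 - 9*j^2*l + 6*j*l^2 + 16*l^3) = l*(j^3 + 7*j^2*l + j^2 + 10*j*l^2 + 7*j*l + 10*l^2)/(j^3 - 9*j^2*l + 6*j*l^2 + 16*l^3)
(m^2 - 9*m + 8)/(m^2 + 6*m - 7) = (m - 8)/(m + 7)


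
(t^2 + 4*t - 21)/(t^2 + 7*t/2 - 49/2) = 2*(t - 3)/(2*t - 7)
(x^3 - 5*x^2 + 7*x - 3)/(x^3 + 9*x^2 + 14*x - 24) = (x^2 - 4*x + 3)/(x^2 + 10*x + 24)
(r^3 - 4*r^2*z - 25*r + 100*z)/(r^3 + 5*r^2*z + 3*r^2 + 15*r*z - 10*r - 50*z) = (r^2 - 4*r*z - 5*r + 20*z)/(r^2 + 5*r*z - 2*r - 10*z)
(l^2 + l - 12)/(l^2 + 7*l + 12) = (l - 3)/(l + 3)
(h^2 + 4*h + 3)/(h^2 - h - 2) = (h + 3)/(h - 2)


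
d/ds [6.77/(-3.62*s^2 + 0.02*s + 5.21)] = (49.0148*s - 0.1354)/(-3.62*s^2 + 0.02*s + 5.21)^2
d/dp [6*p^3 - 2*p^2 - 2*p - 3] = 18*p^2 - 4*p - 2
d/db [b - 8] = 1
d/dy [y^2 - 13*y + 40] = 2*y - 13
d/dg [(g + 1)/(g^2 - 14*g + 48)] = (g^2 - 14*g - 2*(g - 7)*(g + 1) + 48)/(g^2 - 14*g + 48)^2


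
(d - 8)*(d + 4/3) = d^2 - 20*d/3 - 32/3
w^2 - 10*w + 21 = (w - 7)*(w - 3)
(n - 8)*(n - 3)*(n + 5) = n^3 - 6*n^2 - 31*n + 120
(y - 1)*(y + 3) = y^2 + 2*y - 3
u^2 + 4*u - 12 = (u - 2)*(u + 6)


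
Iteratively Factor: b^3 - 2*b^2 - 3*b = (b + 1)*(b^2 - 3*b) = b*(b + 1)*(b - 3)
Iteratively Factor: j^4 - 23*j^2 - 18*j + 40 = (j + 2)*(j^3 - 2*j^2 - 19*j + 20) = (j + 2)*(j + 4)*(j^2 - 6*j + 5) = (j - 5)*(j + 2)*(j + 4)*(j - 1)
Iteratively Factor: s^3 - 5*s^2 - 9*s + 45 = (s + 3)*(s^2 - 8*s + 15) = (s - 3)*(s + 3)*(s - 5)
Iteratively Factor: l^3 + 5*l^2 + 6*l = (l)*(l^2 + 5*l + 6) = l*(l + 2)*(l + 3)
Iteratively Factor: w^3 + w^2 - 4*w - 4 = (w + 1)*(w^2 - 4) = (w + 1)*(w + 2)*(w - 2)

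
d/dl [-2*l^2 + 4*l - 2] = 4 - 4*l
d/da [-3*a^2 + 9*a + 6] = 9 - 6*a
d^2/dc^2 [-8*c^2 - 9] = -16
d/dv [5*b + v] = 1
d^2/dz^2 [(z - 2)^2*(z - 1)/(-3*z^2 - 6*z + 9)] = -50/(3*z^3 + 27*z^2 + 81*z + 81)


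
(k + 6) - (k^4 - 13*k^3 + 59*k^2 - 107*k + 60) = -k^4 + 13*k^3 - 59*k^2 + 108*k - 54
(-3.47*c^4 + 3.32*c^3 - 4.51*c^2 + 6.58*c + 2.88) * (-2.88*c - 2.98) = 9.9936*c^5 + 0.779000000000002*c^4 + 3.0952*c^3 - 5.5106*c^2 - 27.9028*c - 8.5824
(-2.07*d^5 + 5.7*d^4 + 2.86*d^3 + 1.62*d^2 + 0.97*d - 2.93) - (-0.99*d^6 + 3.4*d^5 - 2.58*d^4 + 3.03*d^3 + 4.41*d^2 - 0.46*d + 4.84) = 0.99*d^6 - 5.47*d^5 + 8.28*d^4 - 0.17*d^3 - 2.79*d^2 + 1.43*d - 7.77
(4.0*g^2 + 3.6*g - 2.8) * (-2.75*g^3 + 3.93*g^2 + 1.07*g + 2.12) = -11.0*g^5 + 5.82*g^4 + 26.128*g^3 + 1.328*g^2 + 4.636*g - 5.936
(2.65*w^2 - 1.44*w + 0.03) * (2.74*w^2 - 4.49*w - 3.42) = 7.261*w^4 - 15.8441*w^3 - 2.5152*w^2 + 4.7901*w - 0.1026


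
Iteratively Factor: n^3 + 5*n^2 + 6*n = (n + 3)*(n^2 + 2*n) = (n + 2)*(n + 3)*(n)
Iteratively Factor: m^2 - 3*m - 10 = (m + 2)*(m - 5)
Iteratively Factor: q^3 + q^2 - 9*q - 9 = (q + 1)*(q^2 - 9) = (q + 1)*(q + 3)*(q - 3)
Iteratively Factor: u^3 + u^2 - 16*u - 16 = (u + 4)*(u^2 - 3*u - 4) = (u - 4)*(u + 4)*(u + 1)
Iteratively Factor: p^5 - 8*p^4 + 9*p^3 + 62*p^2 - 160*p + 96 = (p - 1)*(p^4 - 7*p^3 + 2*p^2 + 64*p - 96) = (p - 1)*(p + 3)*(p^3 - 10*p^2 + 32*p - 32) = (p - 4)*(p - 1)*(p + 3)*(p^2 - 6*p + 8) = (p - 4)*(p - 2)*(p - 1)*(p + 3)*(p - 4)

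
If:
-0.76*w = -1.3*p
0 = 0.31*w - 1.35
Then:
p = 2.55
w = 4.35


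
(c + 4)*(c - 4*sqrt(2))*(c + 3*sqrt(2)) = c^3 - sqrt(2)*c^2 + 4*c^2 - 24*c - 4*sqrt(2)*c - 96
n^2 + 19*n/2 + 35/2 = (n + 5/2)*(n + 7)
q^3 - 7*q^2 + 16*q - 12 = (q - 3)*(q - 2)^2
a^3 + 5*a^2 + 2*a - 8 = (a - 1)*(a + 2)*(a + 4)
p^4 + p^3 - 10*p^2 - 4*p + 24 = (p - 2)^2*(p + 2)*(p + 3)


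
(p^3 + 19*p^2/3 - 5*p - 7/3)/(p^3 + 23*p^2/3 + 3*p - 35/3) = (3*p + 1)/(3*p + 5)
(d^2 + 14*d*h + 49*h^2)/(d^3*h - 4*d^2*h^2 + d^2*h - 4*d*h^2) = (d^2 + 14*d*h + 49*h^2)/(d*h*(d^2 - 4*d*h + d - 4*h))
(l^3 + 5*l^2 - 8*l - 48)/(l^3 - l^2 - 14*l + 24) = (l + 4)/(l - 2)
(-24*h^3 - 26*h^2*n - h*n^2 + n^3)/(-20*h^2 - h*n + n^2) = (6*h^2 + 5*h*n - n^2)/(5*h - n)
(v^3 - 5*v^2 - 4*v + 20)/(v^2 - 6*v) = (v^3 - 5*v^2 - 4*v + 20)/(v*(v - 6))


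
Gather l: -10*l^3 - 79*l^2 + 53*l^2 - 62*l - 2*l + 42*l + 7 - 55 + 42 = -10*l^3 - 26*l^2 - 22*l - 6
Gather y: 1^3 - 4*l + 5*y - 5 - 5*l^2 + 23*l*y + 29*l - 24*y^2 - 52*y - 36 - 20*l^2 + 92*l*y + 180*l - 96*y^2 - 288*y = -25*l^2 + 205*l - 120*y^2 + y*(115*l - 335) - 40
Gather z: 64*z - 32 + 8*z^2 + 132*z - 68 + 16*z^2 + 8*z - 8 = 24*z^2 + 204*z - 108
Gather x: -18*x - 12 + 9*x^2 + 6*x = 9*x^2 - 12*x - 12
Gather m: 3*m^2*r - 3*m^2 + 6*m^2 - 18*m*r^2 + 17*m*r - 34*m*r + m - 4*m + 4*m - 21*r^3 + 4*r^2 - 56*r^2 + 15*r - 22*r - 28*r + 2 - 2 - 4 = m^2*(3*r + 3) + m*(-18*r^2 - 17*r + 1) - 21*r^3 - 52*r^2 - 35*r - 4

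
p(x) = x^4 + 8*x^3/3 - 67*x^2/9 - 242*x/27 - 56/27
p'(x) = 4*x^3 + 8*x^2 - 134*x/9 - 242/27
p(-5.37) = 250.00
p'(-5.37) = -317.73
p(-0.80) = -0.62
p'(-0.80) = 6.02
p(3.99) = 266.49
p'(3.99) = 313.08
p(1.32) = -17.71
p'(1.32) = -5.48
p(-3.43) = -28.11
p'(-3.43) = -25.19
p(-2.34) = -26.05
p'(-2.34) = 18.43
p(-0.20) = -0.60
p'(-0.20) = -5.70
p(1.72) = -17.19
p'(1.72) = 9.45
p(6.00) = 1548.15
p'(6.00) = 1053.70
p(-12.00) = 15161.48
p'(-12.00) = -5590.30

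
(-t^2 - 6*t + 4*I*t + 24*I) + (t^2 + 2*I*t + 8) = -6*t + 6*I*t + 8 + 24*I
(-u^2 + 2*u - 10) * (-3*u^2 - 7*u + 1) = 3*u^4 + u^3 + 15*u^2 + 72*u - 10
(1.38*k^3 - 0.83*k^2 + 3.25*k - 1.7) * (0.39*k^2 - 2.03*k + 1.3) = 0.5382*k^5 - 3.1251*k^4 + 4.7464*k^3 - 8.3395*k^2 + 7.676*k - 2.21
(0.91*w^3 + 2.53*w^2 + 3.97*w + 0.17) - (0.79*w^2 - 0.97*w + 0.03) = 0.91*w^3 + 1.74*w^2 + 4.94*w + 0.14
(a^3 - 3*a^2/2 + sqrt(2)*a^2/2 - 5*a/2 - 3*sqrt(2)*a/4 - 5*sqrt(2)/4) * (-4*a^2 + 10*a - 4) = -4*a^5 - 2*sqrt(2)*a^4 + 16*a^4 - 9*a^3 + 8*sqrt(2)*a^3 - 19*a^2 - 9*sqrt(2)*a^2/2 - 19*sqrt(2)*a/2 + 10*a + 5*sqrt(2)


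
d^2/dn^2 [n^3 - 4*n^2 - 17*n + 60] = 6*n - 8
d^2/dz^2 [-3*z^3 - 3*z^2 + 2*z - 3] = -18*z - 6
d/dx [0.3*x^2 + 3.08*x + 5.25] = 0.6*x + 3.08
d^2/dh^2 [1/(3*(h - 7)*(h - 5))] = 2*((h - 7)^2 + (h - 7)*(h - 5) + (h - 5)^2)/(3*(h - 7)^3*(h - 5)^3)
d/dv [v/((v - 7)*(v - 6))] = (42 - v^2)/(v^4 - 26*v^3 + 253*v^2 - 1092*v + 1764)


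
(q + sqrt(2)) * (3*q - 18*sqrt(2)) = 3*q^2 - 15*sqrt(2)*q - 36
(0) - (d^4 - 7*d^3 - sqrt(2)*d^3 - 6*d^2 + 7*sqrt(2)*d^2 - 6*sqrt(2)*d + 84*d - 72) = -d^4 + sqrt(2)*d^3 + 7*d^3 - 7*sqrt(2)*d^2 + 6*d^2 - 84*d + 6*sqrt(2)*d + 72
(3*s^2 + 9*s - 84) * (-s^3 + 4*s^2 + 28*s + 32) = -3*s^5 + 3*s^4 + 204*s^3 + 12*s^2 - 2064*s - 2688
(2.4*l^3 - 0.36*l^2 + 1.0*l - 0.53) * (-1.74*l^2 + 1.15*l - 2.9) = -4.176*l^5 + 3.3864*l^4 - 9.114*l^3 + 3.1162*l^2 - 3.5095*l + 1.537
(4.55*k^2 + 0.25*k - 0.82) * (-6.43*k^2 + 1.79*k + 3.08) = -29.2565*k^4 + 6.537*k^3 + 19.7341*k^2 - 0.6978*k - 2.5256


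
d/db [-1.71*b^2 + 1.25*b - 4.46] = 1.25 - 3.42*b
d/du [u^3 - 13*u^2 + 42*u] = 3*u^2 - 26*u + 42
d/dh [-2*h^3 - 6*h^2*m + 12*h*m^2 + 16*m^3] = -6*h^2 - 12*h*m + 12*m^2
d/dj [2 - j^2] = -2*j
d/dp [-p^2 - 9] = -2*p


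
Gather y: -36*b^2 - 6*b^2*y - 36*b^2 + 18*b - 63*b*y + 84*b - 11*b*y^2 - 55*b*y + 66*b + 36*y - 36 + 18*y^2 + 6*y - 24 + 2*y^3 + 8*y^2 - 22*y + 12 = -72*b^2 + 168*b + 2*y^3 + y^2*(26 - 11*b) + y*(-6*b^2 - 118*b + 20) - 48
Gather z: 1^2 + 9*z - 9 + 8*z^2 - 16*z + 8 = 8*z^2 - 7*z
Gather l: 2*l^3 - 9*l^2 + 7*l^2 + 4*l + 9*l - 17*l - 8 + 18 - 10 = 2*l^3 - 2*l^2 - 4*l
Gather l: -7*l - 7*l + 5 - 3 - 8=-14*l - 6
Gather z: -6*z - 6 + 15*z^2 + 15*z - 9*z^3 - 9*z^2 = -9*z^3 + 6*z^2 + 9*z - 6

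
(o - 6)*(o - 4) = o^2 - 10*o + 24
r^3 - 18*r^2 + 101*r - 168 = (r - 8)*(r - 7)*(r - 3)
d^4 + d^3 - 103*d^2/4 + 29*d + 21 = (d - 7/2)*(d - 2)*(d + 1/2)*(d + 6)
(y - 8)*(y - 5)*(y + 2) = y^3 - 11*y^2 + 14*y + 80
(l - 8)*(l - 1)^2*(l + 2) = l^4 - 8*l^3 - 3*l^2 + 26*l - 16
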